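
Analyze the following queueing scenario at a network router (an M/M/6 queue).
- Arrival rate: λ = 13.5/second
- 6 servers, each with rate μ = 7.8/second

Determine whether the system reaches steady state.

Stability requires ρ = λ/(cμ) < 1
ρ = 13.5/(6 × 7.8) = 13.5/46.80 = 0.2885
Since 0.2885 < 1, the system is STABLE.
The servers are busy 28.85% of the time.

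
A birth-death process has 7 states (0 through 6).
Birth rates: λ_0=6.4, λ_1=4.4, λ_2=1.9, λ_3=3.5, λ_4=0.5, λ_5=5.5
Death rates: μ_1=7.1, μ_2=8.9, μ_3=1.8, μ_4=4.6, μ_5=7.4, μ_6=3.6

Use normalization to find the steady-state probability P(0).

Ratios P(n)/P(0) = (λ₀···λₙ₋₁)/(μ₁···μₙ):
P(1)/P(0) = (6.4)/(7.1) = 0.90141
P(2)/P(0) = (6.4×4.4)/(7.1×8.9) = 0.44564
P(3)/P(0) = (6.4×4.4×1.9)/(7.1×8.9×1.8) = 0.47040
P(4)/P(0) = (6.4×4.4×1.9×3.5)/(7.1×8.9×1.8×4.6) = 0.35791
P(5)/P(0) = (6.4×4.4×1.9×3.5×0.5)/(7.1×8.9×1.8×4.6×7.4) = 0.024183
P(6)/P(0) = (6.4×4.4×1.9×3.5×0.5×5.5)/(7.1×8.9×1.8×4.6×7.4×3.6) = 0.036947

Normalization: ∑ P(n) = 1
P(0) × (1.0000 + 0.90141 + 0.44564 + 0.47040 + 0.35791 + 0.024183 + 0.036947) = 1
P(0) × 3.2365 = 1
P(0) = 1/3.2365 = 0.3090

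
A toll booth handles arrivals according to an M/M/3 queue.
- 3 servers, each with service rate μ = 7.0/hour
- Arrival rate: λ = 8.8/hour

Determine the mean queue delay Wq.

Traffic intensity: ρ = λ/(cμ) = 8.8/(3×7.0) = 0.4190
Since ρ = 0.4190 < 1, system is stable.
Offered load a = λ/μ = cρ = 8.8/7.0 = 1.2571
P₀ = [ Σₙ₌₀^2 aⁿ/n! + a^3/(3!(1-ρ)) ]⁻¹
Σ = a^0/0! + a^1/1! + a^2/2! = 1.0000 + 1.2571 + 0.7902 = 3.0473
a^3/(3!(1-ρ)) = 1.9868/(6 × 0.58095) = 0.5700
P₀ = 1/(3.0473 + 0.5700) = 0.2764
Lq = P₀·a^3·ρ / (3!(1-ρ)²) = 0.27645 × 1.9868 × 0.41905 / (6 × 0.33751) = 0.1137
Wq = Lq/λ = 0.1137/8.8 = 0.01292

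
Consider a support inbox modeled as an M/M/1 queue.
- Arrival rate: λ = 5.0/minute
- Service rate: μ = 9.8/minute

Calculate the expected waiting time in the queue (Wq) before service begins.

First, compute utilization: ρ = λ/μ = 5.0/9.8 = 0.5102
For M/M/1: Wq = λ/(μ(μ-λ))
Wq = 5.0/(9.8 × (9.8-5.0))
Wq = 5.0/(9.8 × 4.80)
Wq = 0.1063 minutes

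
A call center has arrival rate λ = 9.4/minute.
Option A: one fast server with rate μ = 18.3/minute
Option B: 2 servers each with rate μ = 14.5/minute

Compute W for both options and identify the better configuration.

Option A: single server μ = 18.3 (M/M/1)
  ρ_A = 9.4/18.3 = 0.5137
  W_A = 1/(μ-λ) = 1/(18.3-9.4) = 1/8.90 = 0.1124

Option B: 2 servers μ = 14.5 (M/M/2)
  ρ_B = λ/(cμ) = 9.4/(2×14.5) = 0.3241
  Offered load a = λ/μ = cρ = 9.4/14.5 = 0.6483
  P₀ = [ Σₙ₌₀^1 aⁿ/n! + a^2/(2!(1-ρ)) ]⁻¹
  Σ = a^0/0! + a^1/1! = 1.0000 + 0.6483 = 1.6483
  a^2/(2!(1-ρ)) = 0.4203/(2 × 0.6759) = 0.3109
  P₀ = 1/(1.6483 + 0.3109) = 0.5104
  Lq = P₀·a^2·ρ / (2!(1-ρ)²) = 0.51042 × 0.42026 × 0.32414 / (2 × 0.45679) = 0.07611
  Wq_B = Lq/λ = 0.076108/9.4 = 0.0080966
  W_B = Wq_B + 1/μ = 0.0080966 + 0.068966 = 0.07706

Since W_B = 0.07706 < W_A = 0.1124, Option B (multiple servers) has the shorter time in system.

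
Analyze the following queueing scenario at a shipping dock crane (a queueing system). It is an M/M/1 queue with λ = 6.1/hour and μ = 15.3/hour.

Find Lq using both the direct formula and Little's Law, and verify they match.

Method 1 (direct): Lq = λ²/(μ(μ-λ)) = 37.21/(15.3 × 9.20) = 0.2644

Method 2 (Little's Law):
W = 1/(μ-λ) = 1/9.20 = 0.1087
Wq = W - 1/μ = 0.1087 - 0.06536 = 0.04334
Lq = λWq = 6.1 × 0.04334 = 0.2644 ✔ (matches Method 1)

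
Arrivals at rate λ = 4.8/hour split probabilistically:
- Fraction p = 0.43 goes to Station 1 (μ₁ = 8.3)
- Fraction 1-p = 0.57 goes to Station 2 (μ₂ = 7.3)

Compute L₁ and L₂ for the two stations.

Effective rates: λ₁ = 4.8×0.43 = 2.064, λ₂ = 4.8×0.57 = 2.736
Station 1: ρ₁ = 2.064/8.3 = 0.2487, L₁ = ρ₁/(1-ρ₁) = 0.2487/(1-0.2487) = 0.3310
Station 2: ρ₂ = 2.736/7.3 = 0.3748, L₂ = ρ₂/(1-ρ₂) = 0.3748/(1-0.3748) = 0.5995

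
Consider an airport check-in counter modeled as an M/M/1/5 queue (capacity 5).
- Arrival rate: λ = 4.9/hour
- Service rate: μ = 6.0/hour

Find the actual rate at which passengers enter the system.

ρ = λ/μ = 4.9/6.0 = 0.81667
P₀ = (1-ρ)/(1-ρ^(K+1)) = (1-0.81667)/(1-0.81667^6) = 0.18333/0.70333 = 0.2607
P_K = P₀×ρ^K = 0.26066 × 0.81667^5 = 0.26066 × 0.36327 = 0.09469
λ_eff = λ(1-P_K) = 4.9 × (1 - 0.09469) = 4.9 × 0.9053 = 4.4360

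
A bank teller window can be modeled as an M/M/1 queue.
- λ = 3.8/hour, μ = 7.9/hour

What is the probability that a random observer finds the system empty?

ρ = λ/μ = 3.8/7.9 = 0.4810
P(0) = 1 - ρ = 1 - 0.4810 = 0.5190
The server is idle 51.90% of the time.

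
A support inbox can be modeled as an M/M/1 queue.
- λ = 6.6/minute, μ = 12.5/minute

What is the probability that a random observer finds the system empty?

ρ = λ/μ = 6.6/12.5 = 0.5280
P(0) = 1 - ρ = 1 - 0.5280 = 0.4720
The server is idle 47.20% of the time.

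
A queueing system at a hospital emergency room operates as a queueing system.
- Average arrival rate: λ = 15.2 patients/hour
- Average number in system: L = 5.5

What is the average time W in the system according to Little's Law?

Little's Law: L = λW, so W = L/λ
W = 5.5/15.2 = 0.3618 hours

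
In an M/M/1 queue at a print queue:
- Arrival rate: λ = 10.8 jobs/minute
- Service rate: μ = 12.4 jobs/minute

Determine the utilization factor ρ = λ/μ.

Server utilization: ρ = λ/μ
ρ = 10.8/12.4 = 0.8710
The server is busy 87.10% of the time.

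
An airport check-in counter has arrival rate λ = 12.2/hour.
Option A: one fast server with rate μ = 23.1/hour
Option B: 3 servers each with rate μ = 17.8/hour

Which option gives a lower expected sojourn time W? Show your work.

Option A: single server μ = 23.1 (M/M/1)
  ρ_A = 12.2/23.1 = 0.5281
  W_A = 1/(μ-λ) = 1/(23.1-12.2) = 1/10.90 = 0.09174

Option B: 3 servers μ = 17.8 (M/M/3)
  ρ_B = λ/(cμ) = 12.2/(3×17.8) = 0.2285
  Offered load a = λ/μ = cρ = 12.2/17.8 = 0.6854
  P₀ = [ Σₙ₌₀^2 aⁿ/n! + a^3/(3!(1-ρ)) ]⁻¹
  Σ = a^0/0! + a^1/1! + a^2/2! = 1.0000 + 0.6854 + 0.2349 = 1.9203
  a^3/(3!(1-ρ)) = 0.32197/(6 × 0.77154) = 0.06955
  P₀ = 1/(1.9203 + 0.06955) = 0.5026
  Lq = P₀·a^3·ρ / (3!(1-ρ)²) = 0.5026 × 0.3220 × 0.2285 / (6 × 0.5953) = 0.01035
  Wq_B = Lq/λ = 0.01035/12.2 = 0.0008484
  W_B = Wq_B + 1/μ = 0.0008484 + 0.05618 = 0.05703

Since W_B = 0.05703 < W_A = 0.09174, Option B (multiple servers) has the shorter time in system.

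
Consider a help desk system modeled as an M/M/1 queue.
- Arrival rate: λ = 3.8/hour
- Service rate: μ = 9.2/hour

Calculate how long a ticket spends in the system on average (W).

First, compute utilization: ρ = λ/μ = 3.8/9.2 = 0.4130
For M/M/1: W = 1/(μ-λ)
W = 1/(9.2-3.8) = 1/5.40
W = 0.1852 hours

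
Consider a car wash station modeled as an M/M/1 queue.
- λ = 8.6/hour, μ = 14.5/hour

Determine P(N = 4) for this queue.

ρ = λ/μ = 8.6/14.5 = 0.5931
P(n) = (1-ρ)ρⁿ
P(4) = (1-0.5931) × 0.5931^4
P(4) = 0.40690 × 0.12374
P(4) = 0.05035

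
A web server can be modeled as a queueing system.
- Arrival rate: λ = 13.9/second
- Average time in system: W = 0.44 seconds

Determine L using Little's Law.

Little's Law: L = λW
L = 13.9 × 0.44 = 6.1160 requests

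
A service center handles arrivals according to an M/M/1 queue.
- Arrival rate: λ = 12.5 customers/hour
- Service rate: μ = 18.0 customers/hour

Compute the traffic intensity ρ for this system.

Server utilization: ρ = λ/μ
ρ = 12.5/18.0 = 0.6944
The server is busy 69.44% of the time.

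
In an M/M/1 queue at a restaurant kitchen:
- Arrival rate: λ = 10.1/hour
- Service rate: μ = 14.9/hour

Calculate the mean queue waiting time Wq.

First, compute utilization: ρ = λ/μ = 10.1/14.9 = 0.6779
For M/M/1: Wq = λ/(μ(μ-λ))
Wq = 10.1/(14.9 × (14.9-10.1))
Wq = 10.1/(14.9 × 4.80)
Wq = 0.1412 hours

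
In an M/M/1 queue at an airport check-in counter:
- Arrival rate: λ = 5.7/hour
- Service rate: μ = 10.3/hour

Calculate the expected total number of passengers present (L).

ρ = λ/μ = 5.7/10.3 = 0.5534
For M/M/1: L = λ/(μ-λ)
L = 5.7/(10.3-5.7) = 5.7/4.60
L = 1.2391 passengers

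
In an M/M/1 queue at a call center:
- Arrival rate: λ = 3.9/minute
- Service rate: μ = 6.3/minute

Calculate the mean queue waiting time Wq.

First, compute utilization: ρ = λ/μ = 3.9/6.3 = 0.6190
For M/M/1: Wq = λ/(μ(μ-λ))
Wq = 3.9/(6.3 × (6.3-3.9))
Wq = 3.9/(6.3 × 2.40)
Wq = 0.2579 minutes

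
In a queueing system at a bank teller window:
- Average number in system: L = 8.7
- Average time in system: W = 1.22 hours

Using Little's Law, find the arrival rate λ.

Little's Law: L = λW, so λ = L/W
λ = 8.7/1.22 = 7.1311 transactions/hour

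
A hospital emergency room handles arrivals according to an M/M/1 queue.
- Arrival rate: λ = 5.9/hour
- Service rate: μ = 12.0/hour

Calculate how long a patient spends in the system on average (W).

First, compute utilization: ρ = λ/μ = 5.9/12.0 = 0.4917
For M/M/1: W = 1/(μ-λ)
W = 1/(12.0-5.9) = 1/6.10
W = 0.1639 hours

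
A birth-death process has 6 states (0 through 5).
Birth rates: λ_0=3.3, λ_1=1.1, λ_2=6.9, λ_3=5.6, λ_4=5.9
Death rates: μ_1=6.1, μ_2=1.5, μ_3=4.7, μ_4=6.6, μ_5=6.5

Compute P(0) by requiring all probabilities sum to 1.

Ratios P(n)/P(0) = (λ₀···λₙ₋₁)/(μ₁···μₙ):
P(1)/P(0) = (3.3)/(6.1) = 0.5410
P(2)/P(0) = (3.3×1.1)/(6.1×1.5) = 0.3967
P(3)/P(0) = (3.3×1.1×6.9)/(6.1×1.5×4.7) = 0.5824
P(4)/P(0) = (3.3×1.1×6.9×5.6)/(6.1×1.5×4.7×6.6) = 0.4942
P(5)/P(0) = (3.3×1.1×6.9×5.6×5.9)/(6.1×1.5×4.7×6.6×6.5) = 0.4486

Normalization: ∑ P(n) = 1
P(0) × (1.0000 + 0.5410 + 0.3967 + 0.5824 + 0.4942 + 0.4486) = 1
P(0) × 3.4629 = 1
P(0) = 1/3.4629 = 0.2888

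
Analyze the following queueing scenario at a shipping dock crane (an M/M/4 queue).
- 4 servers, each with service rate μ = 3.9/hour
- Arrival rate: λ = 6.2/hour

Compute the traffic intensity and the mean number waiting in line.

Traffic intensity: ρ = λ/(cμ) = 6.2/(4×3.9) = 0.3974
Since ρ = 0.3974 < 1, system is stable.
Offered load a = λ/μ = cρ = 6.2/3.9 = 1.5897
P₀ = [ Σₙ₌₀^3 aⁿ/n! + a^4/(4!(1-ρ)) ]⁻¹
Σ = a^0/0! + a^1/1! + a^2/2! + a^3/3! = 1.00000 + 1.58974 + 1.26364 + 0.669622 = 4.5230
a^4/(4!(1-ρ)) = 6.3872/(24 × 0.60256) = 0.4417
P₀ = 1/(4.5230 + 0.4417) = 0.2014
Lq = P₀·a^4·ρ / (4!(1-ρ)²) = 0.20142 × 6.3872 × 0.39744 / (24 × 0.36308) = 0.05868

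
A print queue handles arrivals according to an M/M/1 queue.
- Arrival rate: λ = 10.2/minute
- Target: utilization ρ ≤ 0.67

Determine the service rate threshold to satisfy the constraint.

ρ = λ/μ, so μ = λ/ρ
μ ≥ 10.2/0.67 = 15.2239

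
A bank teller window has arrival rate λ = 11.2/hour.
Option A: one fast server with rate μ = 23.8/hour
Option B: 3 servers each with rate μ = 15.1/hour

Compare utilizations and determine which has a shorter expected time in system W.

Option A: single server μ = 23.8 (M/M/1)
  ρ_A = 11.2/23.8 = 0.4706
  W_A = 1/(μ-λ) = 1/(23.8-11.2) = 1/12.60 = 0.07937

Option B: 3 servers μ = 15.1 (M/M/3)
  ρ_B = λ/(cμ) = 11.2/(3×15.1) = 0.2472
  Offered load a = λ/μ = cρ = 11.2/15.1 = 0.7417
  P₀ = [ Σₙ₌₀^2 aⁿ/n! + a^3/(3!(1-ρ)) ]⁻¹
  Σ = a^0/0! + a^1/1! + a^2/2! = 1.0000 + 0.7417 + 0.2751 = 2.0168
  a^3/(3!(1-ρ)) = 0.4081/(6 × 0.7528) = 0.09035
  P₀ = 1/(2.0168 + 0.09035) = 0.4746
  Lq = P₀·a^3·ρ / (3!(1-ρ)²) = 0.4746 × 0.4081 × 0.2472 / (6 × 0.5666) = 0.01408
  Wq_B = Lq/λ = 0.014083/11.2 = 0.0012574
  W_B = Wq_B + 1/μ = 0.0012574 + 0.066225 = 0.06748

Since W_B = 0.06748 < W_A = 0.07937, Option B (multiple servers) has the shorter time in system.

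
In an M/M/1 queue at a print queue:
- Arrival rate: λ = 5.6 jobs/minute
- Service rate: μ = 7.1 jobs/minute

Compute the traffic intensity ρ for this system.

Server utilization: ρ = λ/μ
ρ = 5.6/7.1 = 0.7887
The server is busy 78.87% of the time.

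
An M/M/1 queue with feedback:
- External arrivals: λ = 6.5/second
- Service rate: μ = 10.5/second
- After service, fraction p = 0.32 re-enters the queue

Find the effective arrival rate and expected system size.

Effective arrival rate: λ_eff = λ/(1-p) = 6.5/(1-0.32) = 6.5/0.68 = 9.55882353
ρ = λ_eff/μ = 9.55882353/10.5 = 0.91036415
L = ρ/(1-ρ) = 0.91036415/(1-0.91036415) = 10.1563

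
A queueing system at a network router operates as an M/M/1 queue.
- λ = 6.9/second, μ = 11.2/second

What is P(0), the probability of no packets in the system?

ρ = λ/μ = 6.9/11.2 = 0.6161
P(0) = 1 - ρ = 1 - 0.6161 = 0.3839
The server is idle 38.39% of the time.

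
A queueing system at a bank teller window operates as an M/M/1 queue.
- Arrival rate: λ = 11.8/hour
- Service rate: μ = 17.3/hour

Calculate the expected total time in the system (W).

First, compute utilization: ρ = λ/μ = 11.8/17.3 = 0.6821
For M/M/1: W = 1/(μ-λ)
W = 1/(17.3-11.8) = 1/5.50
W = 0.1818 hours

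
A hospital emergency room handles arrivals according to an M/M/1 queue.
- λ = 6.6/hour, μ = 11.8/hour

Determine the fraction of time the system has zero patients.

ρ = λ/μ = 6.6/11.8 = 0.5593
P(0) = 1 - ρ = 1 - 0.5593 = 0.4407
The server is idle 44.07% of the time.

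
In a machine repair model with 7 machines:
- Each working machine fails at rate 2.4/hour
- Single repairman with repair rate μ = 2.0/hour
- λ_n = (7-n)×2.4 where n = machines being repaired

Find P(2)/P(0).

P(2)/P(0) = ∏_{i=0}^{2-1} λ_i/μ_{i+1}
= (7-0)×2.4/2.0 × (7-1)×2.4/2.0
= 60.4800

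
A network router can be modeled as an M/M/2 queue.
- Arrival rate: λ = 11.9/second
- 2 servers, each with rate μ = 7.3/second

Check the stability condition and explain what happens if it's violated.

Stability requires ρ = λ/(cμ) < 1
ρ = 11.9/(2 × 7.3) = 11.9/14.60 = 0.8151
Since 0.8151 < 1, the system is STABLE.
The servers are busy 81.51% of the time.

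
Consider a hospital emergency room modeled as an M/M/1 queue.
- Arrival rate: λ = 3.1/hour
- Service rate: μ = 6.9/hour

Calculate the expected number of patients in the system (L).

ρ = λ/μ = 3.1/6.9 = 0.4493
For M/M/1: L = λ/(μ-λ)
L = 3.1/(6.9-3.1) = 3.1/3.80
L = 0.8158 patients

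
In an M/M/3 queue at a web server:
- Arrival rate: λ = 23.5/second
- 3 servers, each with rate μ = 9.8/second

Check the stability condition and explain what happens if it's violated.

Stability requires ρ = λ/(cμ) < 1
ρ = 23.5/(3 × 9.8) = 23.5/29.40 = 0.7993
Since 0.7993 < 1, the system is STABLE.
The servers are busy 79.93% of the time.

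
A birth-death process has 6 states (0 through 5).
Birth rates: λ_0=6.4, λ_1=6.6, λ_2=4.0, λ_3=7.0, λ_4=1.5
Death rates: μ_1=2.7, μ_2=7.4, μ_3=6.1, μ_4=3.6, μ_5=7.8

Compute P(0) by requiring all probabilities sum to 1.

Ratios P(n)/P(0) = (λ₀···λₙ₋₁)/(μ₁···μₙ):
P(1)/P(0) = (6.4)/(2.7) = 2.3704
P(2)/P(0) = (6.4×6.6)/(2.7×7.4) = 2.1141
P(3)/P(0) = (6.4×6.6×4.0)/(2.7×7.4×6.1) = 1.3863
P(4)/P(0) = (6.4×6.6×4.0×7.0)/(2.7×7.4×6.1×3.6) = 2.6956
P(5)/P(0) = (6.4×6.6×4.0×7.0×1.5)/(2.7×7.4×6.1×3.6×7.8) = 0.5184

Normalization: ∑ P(n) = 1
P(0) × (1.0000 + 2.3704 + 2.1141 + 1.3863 + 2.6956 + 0.5184) = 1
P(0) × 10.0848 = 1
P(0) = 1/10.0848 = 0.09916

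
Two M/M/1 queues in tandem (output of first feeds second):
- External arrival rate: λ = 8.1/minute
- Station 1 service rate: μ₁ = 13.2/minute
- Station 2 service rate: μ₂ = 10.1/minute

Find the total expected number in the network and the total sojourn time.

By Jackson's theorem, each station behaves as independent M/M/1.
Station 1: ρ₁ = 8.1/13.2 = 0.6136, L₁ = ρ₁/(1-ρ₁) = λ/(μ₁-λ) = 8.1/5.10 = 1.5882
Station 2: ρ₂ = 8.1/10.1 = 0.8020, L₂ = ρ₂/(1-ρ₂) = λ/(μ₂-λ) = 8.1/2.00 = 4.0500
Total: L = L₁ + L₂ = 1.5882 + 4.0500 = 5.6382
W = L/λ = 5.6382/8.1 = 0.6961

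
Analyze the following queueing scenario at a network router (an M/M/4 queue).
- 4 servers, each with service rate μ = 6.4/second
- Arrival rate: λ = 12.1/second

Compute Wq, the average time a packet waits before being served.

Traffic intensity: ρ = λ/(cμ) = 12.1/(4×6.4) = 0.4727
Since ρ = 0.4727 < 1, system is stable.
Offered load a = λ/μ = cρ = 12.1/6.4 = 1.8906
P₀ = [ Σₙ₌₀^3 aⁿ/n! + a^4/(4!(1-ρ)) ]⁻¹
Σ = a^0/0! + a^1/1! + a^2/2! + a^3/3! = 1.00000 + 1.89062 + 1.78723 + 1.12633 = 5.8042
a^4/(4!(1-ρ)) = 12.7768/(24 × 0.52734) = 1.0095
P₀ = 1/(5.8042 + 1.0095) = 0.1468
Lq = P₀·a^4·ρ / (4!(1-ρ)²) = 0.1468 × 12.7768 × 0.4727 / (24 × 0.2781) = 0.1328
Wq = Lq/λ = 0.132796/12.1 = 0.01097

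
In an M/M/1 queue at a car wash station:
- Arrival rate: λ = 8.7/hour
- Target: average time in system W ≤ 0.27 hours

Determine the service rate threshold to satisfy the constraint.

For M/M/1: W = 1/(μ-λ)
Need W ≤ 0.27, so 1/(μ-λ) ≤ 0.27
μ - λ ≥ 1/0.27 = 3.7037
μ ≥ 8.7 + 3.7037 = 12.4037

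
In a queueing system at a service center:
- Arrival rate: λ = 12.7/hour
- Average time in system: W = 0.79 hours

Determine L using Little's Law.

Little's Law: L = λW
L = 12.7 × 0.79 = 10.0330 customers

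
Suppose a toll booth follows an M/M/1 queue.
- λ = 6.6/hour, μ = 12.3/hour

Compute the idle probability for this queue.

ρ = λ/μ = 6.6/12.3 = 0.5366
P(0) = 1 - ρ = 1 - 0.5366 = 0.4634
The server is idle 46.34% of the time.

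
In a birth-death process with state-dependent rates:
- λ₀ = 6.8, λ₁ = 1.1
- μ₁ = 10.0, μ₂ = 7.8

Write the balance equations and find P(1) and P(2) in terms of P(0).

Balance equations:
State 0: λ₀P₀ = μ₁P₁ → P₁ = (λ₀/μ₁)P₀ = (6.8/10.0)P₀ = 0.6800P₀
State 1: P₂ = (λ₀λ₁)/(μ₁μ₂)P₀ = (6.8×1.1)/(10.0×7.8)P₀ = 0.09590P₀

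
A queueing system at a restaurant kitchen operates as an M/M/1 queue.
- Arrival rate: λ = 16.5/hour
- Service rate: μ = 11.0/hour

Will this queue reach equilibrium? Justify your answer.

Stability requires ρ = λ/(cμ) < 1
ρ = 16.5/(1 × 11.0) = 16.5/11.00 = 1.5000
Since 1.5000 ≥ 1, the system is UNSTABLE.
Queue grows without bound. Need μ > λ = 16.5.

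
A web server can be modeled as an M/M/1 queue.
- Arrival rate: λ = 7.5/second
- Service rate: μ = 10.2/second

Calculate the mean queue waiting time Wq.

First, compute utilization: ρ = λ/μ = 7.5/10.2 = 0.7353
For M/M/1: Wq = λ/(μ(μ-λ))
Wq = 7.5/(10.2 × (10.2-7.5))
Wq = 7.5/(10.2 × 2.70)
Wq = 0.2723 seconds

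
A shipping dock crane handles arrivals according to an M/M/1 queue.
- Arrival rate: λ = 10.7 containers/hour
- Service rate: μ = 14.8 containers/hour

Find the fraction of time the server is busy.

Server utilization: ρ = λ/μ
ρ = 10.7/14.8 = 0.7230
The server is busy 72.30% of the time.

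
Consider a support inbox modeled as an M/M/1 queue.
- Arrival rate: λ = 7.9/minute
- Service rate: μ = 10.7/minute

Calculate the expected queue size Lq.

ρ = λ/μ = 7.9/10.7 = 0.7383
For M/M/1: Lq = λ²/(μ(μ-λ))
Lq = 62.41/(10.7 × 2.80)
Lq = 2.0831 emails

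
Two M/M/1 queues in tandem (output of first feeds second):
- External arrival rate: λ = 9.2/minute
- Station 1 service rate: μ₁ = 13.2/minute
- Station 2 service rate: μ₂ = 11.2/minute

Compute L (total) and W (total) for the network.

By Jackson's theorem, each station behaves as independent M/M/1.
Station 1: ρ₁ = 9.2/13.2 = 0.6970, L₁ = ρ₁/(1-ρ₁) = λ/(μ₁-λ) = 9.2/4.00 = 2.3000
Station 2: ρ₂ = 9.2/11.2 = 0.8214, L₂ = ρ₂/(1-ρ₂) = λ/(μ₂-λ) = 9.2/2.00 = 4.6000
Total: L = L₁ + L₂ = 2.3000 + 4.6000 = 6.9000
W = L/λ = 6.9000/9.2 = 0.7500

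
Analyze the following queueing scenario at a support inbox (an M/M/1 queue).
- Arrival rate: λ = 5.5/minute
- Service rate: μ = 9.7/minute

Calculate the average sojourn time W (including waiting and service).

First, compute utilization: ρ = λ/μ = 5.5/9.7 = 0.5670
For M/M/1: W = 1/(μ-λ)
W = 1/(9.7-5.5) = 1/4.20
W = 0.2381 minutes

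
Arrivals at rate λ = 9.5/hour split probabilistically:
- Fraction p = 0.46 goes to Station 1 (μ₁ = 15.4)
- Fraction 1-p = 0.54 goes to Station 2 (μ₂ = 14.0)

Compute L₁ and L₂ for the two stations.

Effective rates: λ₁ = 9.5×0.46 = 4.37, λ₂ = 9.5×0.54 = 5.13
Station 1: ρ₁ = 4.37/15.4 = 0.28377, L₁ = ρ₁/(1-ρ₁) = 0.28377/(1-0.28377) = 0.3962
Station 2: ρ₂ = 5.13/14.0 = 0.36643, L₂ = ρ₂/(1-ρ₂) = 0.36643/(1-0.36643) = 0.5784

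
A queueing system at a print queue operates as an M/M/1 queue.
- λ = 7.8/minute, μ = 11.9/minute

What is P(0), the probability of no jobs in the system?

ρ = λ/μ = 7.8/11.9 = 0.6555
P(0) = 1 - ρ = 1 - 0.6555 = 0.3445
The server is idle 34.45% of the time.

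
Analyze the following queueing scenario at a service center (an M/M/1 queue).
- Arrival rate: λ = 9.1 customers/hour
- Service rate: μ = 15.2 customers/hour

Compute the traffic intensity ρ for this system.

Server utilization: ρ = λ/μ
ρ = 9.1/15.2 = 0.5987
The server is busy 59.87% of the time.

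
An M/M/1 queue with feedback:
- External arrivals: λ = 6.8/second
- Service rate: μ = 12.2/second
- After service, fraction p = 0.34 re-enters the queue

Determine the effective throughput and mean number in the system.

Effective arrival rate: λ_eff = λ/(1-p) = 6.8/(1-0.34) = 6.8/0.66 = 10.3030
ρ = λ_eff/μ = 10.3030/12.2 = 0.84451
L = ρ/(1-ρ) = 0.84451/(1-0.84451) = 5.4313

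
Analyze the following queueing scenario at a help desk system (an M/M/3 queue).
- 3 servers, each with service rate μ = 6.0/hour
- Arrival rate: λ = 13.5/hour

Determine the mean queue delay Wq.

Traffic intensity: ρ = λ/(cμ) = 13.5/(3×6.0) = 0.7500
Since ρ = 0.7500 < 1, system is stable.
Offered load a = λ/μ = cρ = 13.5/6.0 = 2.2500
P₀ = [ Σₙ₌₀^2 aⁿ/n! + a^3/(3!(1-ρ)) ]⁻¹
Σ = a^0/0! + a^1/1! + a^2/2! = 1.0000 + 2.2500 + 2.5312 = 5.7812
a^3/(3!(1-ρ)) = 11.390625/(6 × 0.25000000) = 7.5938
P₀ = 1/(5.7812 + 7.5938) = 0.07477
Lq = P₀·a^3·ρ / (3!(1-ρ)²) = 0.074766 × 11.3906 × 0.75000 / (6 × 0.062500) = 1.7033
Wq = Lq/λ = 1.7033/13.5 = 0.1262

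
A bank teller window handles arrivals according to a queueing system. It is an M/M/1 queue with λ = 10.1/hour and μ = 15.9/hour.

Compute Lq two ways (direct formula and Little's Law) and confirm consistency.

Method 1 (direct): Lq = λ²/(μ(μ-λ)) = 102.01/(15.9 × 5.80) = 1.1062

Method 2 (Little's Law):
W = 1/(μ-λ) = 1/5.80 = 0.17241
Wq = W - 1/μ = 0.17241 - 0.062893 = 0.10952
Lq = λWq = 10.1 × 0.10952 = 1.1062 ✔ (matches Method 1)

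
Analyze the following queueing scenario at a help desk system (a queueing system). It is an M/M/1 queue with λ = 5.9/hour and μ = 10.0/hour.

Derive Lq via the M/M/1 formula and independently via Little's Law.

Method 1 (direct): Lq = λ²/(μ(μ-λ)) = 34.81/(10.0 × 4.10) = 0.8490

Method 2 (Little's Law):
W = 1/(μ-λ) = 1/4.10 = 0.2439
Wq = W - 1/μ = 0.2439 - 0.1000 = 0.1439
Lq = λWq = 5.9 × 0.1439 = 0.8490 ✔ (matches Method 1)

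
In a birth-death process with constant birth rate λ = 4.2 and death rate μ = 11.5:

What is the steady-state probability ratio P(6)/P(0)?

For constant rates: P(n)/P(0) = (λ/μ)^n
P(6)/P(0) = (4.2/11.5)^6 = 0.36522^6 = 0.002373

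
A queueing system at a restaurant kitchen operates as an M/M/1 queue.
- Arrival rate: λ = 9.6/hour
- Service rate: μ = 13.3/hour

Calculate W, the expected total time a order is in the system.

First, compute utilization: ρ = λ/μ = 9.6/13.3 = 0.7218
For M/M/1: W = 1/(μ-λ)
W = 1/(13.3-9.6) = 1/3.70
W = 0.2703 hours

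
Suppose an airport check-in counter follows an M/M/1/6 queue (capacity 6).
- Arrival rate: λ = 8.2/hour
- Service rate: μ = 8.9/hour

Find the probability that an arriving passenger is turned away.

ρ = λ/μ = 8.2/8.9 = 0.921348
P₀ = (1-ρ)/(1-ρ^(K+1)) = (1-0.921348)/(1-0.921348^7) = 0.07865/0.4364 = 0.1802
P_K = P₀×ρ^K = 0.1802 × 0.921348^6 = 0.1802 × 0.6117 = 0.1102
Blocking probability = 11.02%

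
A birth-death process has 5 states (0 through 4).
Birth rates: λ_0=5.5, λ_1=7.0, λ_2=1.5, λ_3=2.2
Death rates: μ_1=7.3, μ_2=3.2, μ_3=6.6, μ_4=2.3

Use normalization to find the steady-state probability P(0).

Ratios P(n)/P(0) = (λ₀···λₙ₋₁)/(μ₁···μₙ):
P(1)/P(0) = (5.5)/(7.3) = 0.7534
P(2)/P(0) = (5.5×7.0)/(7.3×3.2) = 1.6481
P(3)/P(0) = (5.5×7.0×1.5)/(7.3×3.2×6.6) = 0.3746
P(4)/P(0) = (5.5×7.0×1.5×2.2)/(7.3×3.2×6.6×2.3) = 0.3583

Normalization: ∑ P(n) = 1
P(0) × (1.0000 + 0.7534 + 1.6481 + 0.3746 + 0.3583) = 1
P(0) × 4.1344 = 1
P(0) = 1/4.1344 = 0.2419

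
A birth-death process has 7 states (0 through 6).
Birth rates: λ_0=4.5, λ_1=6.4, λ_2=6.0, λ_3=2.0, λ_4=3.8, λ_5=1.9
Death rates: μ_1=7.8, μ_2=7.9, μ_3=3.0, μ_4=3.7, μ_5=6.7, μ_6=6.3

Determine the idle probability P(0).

Ratios P(n)/P(0) = (λ₀···λₙ₋₁)/(μ₁···μₙ):
P(1)/P(0) = (4.5)/(7.8) = 0.57692
P(2)/P(0) = (4.5×6.4)/(7.8×7.9) = 0.46738
P(3)/P(0) = (4.5×6.4×6.0)/(7.8×7.9×3.0) = 0.93476
P(4)/P(0) = (4.5×6.4×6.0×2.0)/(7.8×7.9×3.0×3.7) = 0.50528
P(5)/P(0) = (4.5×6.4×6.0×2.0×3.8)/(7.8×7.9×3.0×3.7×6.7) = 0.28657
P(6)/P(0) = (4.5×6.4×6.0×2.0×3.8×1.9)/(7.8×7.9×3.0×3.7×6.7×6.3) = 0.086427

Normalization: ∑ P(n) = 1
P(0) × (1.0000 + 0.57692 + 0.46738 + 0.93476 + 0.50528 + 0.28657 + 0.086427) = 1
P(0) × 3.8573 = 1
P(0) = 1/3.8573 = 0.2592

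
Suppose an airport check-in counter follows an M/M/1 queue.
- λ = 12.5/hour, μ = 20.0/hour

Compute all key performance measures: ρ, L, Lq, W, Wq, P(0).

Step 1: ρ = λ/μ = 12.5/20.0 = 0.6250
Step 2: L = λ/(μ-λ) = 12.5/7.50 = 1.6667
Step 3: Lq = λ²/(μ(μ-λ)) = 156.25/(20.0×7.50) = 1.0417
Step 4: W = 1/(μ-λ) = 1/7.50 = 0.133333
Step 5: Wq = λ/(μ(μ-λ)) = 12.5/(20.0×7.50) = 0.08333
Step 6: P(0) = 1-ρ = 0.3750
Verify: L = λW = 12.5×0.133333 = 1.6667 ✔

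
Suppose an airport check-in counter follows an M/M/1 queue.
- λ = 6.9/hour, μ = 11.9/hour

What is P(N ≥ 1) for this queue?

ρ = λ/μ = 6.9/11.9 = 0.5798
P(N ≥ n) = ρⁿ
P(N ≥ 1) = 0.5798^1
P(N ≥ 1) = 0.5798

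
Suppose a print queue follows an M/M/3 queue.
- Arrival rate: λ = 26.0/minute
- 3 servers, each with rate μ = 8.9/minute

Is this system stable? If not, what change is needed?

Stability requires ρ = λ/(cμ) < 1
ρ = 26.0/(3 × 8.9) = 26.0/26.70 = 0.9738
Since 0.9738 < 1, the system is STABLE.
The servers are busy 97.38% of the time.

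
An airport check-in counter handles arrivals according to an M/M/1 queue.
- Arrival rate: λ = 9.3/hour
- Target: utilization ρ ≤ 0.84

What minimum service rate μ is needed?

ρ = λ/μ, so μ = λ/ρ
μ ≥ 9.3/0.84 = 11.0714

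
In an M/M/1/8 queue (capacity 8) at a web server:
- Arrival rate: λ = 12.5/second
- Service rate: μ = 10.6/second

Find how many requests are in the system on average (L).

ρ = λ/μ = 12.5/10.6 = 1.17925
P₀ = (1-ρ)/(1-ρ^(K+1)) = (1-1.17925)/(1-1.17925^9) = -0.17925/-3.4101 = 0.05256
P_K = P₀×ρ^K = 0.05256 × 1.17925^8 = 0.05256 × 3.7398 = 0.1966
L = ρ[1 - (K+1)ρ^K + Kρ^(K+1)] / [(1-ρ)(1-ρ^(K+1))]
L = 1.17925 × (1 - 9×3.73979 + 8×4.41015) / ((1 - 1.17925) × (1 - 4.41015)) = 5.0604 requests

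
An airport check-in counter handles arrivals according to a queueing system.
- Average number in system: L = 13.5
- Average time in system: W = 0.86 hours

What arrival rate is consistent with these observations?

Little's Law: L = λW, so λ = L/W
λ = 13.5/0.86 = 15.6977 passengers/hour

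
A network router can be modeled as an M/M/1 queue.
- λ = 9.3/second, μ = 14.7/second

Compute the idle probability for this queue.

ρ = λ/μ = 9.3/14.7 = 0.6327
P(0) = 1 - ρ = 1 - 0.6327 = 0.3673
The server is idle 36.73% of the time.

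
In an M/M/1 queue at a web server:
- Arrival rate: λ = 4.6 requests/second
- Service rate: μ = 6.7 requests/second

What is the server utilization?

Server utilization: ρ = λ/μ
ρ = 4.6/6.7 = 0.6866
The server is busy 68.66% of the time.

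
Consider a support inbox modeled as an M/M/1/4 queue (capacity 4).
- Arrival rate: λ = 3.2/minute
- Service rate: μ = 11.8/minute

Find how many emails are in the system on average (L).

ρ = λ/μ = 3.2/11.8 = 0.271186
P₀ = (1-ρ)/(1-ρ^(K+1)) = (1-0.271186)/(1-0.271186^5) = 0.7288/0.9985 = 0.7299
P_K = P₀×ρ^K = 0.729885 × 0.271186^4 = 0.729885 × 0.00540840 = 0.003948
L = ρ[1 - (K+1)ρ^K + Kρ^(K+1)] / [(1-ρ)(1-ρ^(K+1))]
L = 0.271186 × (1 - 5×0.005408 + 4×0.001467) / ((1 - 0.271186) × (1 - 0.001467)) = 0.3647 emails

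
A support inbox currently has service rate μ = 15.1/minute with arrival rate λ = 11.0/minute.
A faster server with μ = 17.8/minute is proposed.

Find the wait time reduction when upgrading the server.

System 1: ρ₁ = 11.0/15.1 = 0.7285, W₁ = 1/(15.1-11.0) = 0.243902
System 2: ρ₂ = 11.0/17.8 = 0.6180, W₂ = 1/(17.8-11.0) = 0.147059
Improvement: (W₁-W₂)/W₁ = (0.243902-0.147059)/0.243902 = 39.71%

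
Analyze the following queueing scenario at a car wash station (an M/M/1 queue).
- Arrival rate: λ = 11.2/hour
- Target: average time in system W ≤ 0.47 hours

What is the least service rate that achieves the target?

For M/M/1: W = 1/(μ-λ)
Need W ≤ 0.47, so 1/(μ-λ) ≤ 0.47
μ - λ ≥ 1/0.47 = 2.1277
μ ≥ 11.2 + 2.1277 = 13.3277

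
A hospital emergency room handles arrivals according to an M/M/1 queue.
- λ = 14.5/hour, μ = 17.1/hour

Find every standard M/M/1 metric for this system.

Step 1: ρ = λ/μ = 14.5/17.1 = 0.8480
Step 2: L = λ/(μ-λ) = 14.5/2.60 = 5.5769
Step 3: Lq = λ²/(μ(μ-λ)) = 210.25/(17.1×2.60) = 4.7290
Step 4: W = 1/(μ-λ) = 1/2.60 = 0.384615
Step 5: Wq = λ/(μ(μ-λ)) = 14.5/(17.1×2.60) = 0.3261
Step 6: P(0) = 1-ρ = 0.1520
Verify: L = λW = 14.5×0.384615 = 5.5769 ✔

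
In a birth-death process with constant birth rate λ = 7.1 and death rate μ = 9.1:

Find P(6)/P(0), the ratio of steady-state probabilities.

For constant rates: P(n)/P(0) = (λ/μ)^n
P(6)/P(0) = (7.1/9.1)^6 = 0.78022^6 = 0.2256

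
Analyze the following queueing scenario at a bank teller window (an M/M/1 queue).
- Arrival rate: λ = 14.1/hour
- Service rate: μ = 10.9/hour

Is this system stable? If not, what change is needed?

Stability requires ρ = λ/(cμ) < 1
ρ = 14.1/(1 × 10.9) = 14.1/10.90 = 1.2936
Since 1.2936 ≥ 1, the system is UNSTABLE.
Queue grows without bound. Need μ > λ = 14.1.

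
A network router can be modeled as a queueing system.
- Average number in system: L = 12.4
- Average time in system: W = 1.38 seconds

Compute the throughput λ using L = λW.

Little's Law: L = λW, so λ = L/W
λ = 12.4/1.38 = 8.9855 packets/second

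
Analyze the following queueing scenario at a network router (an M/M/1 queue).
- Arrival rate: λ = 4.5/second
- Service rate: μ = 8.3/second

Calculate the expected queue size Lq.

ρ = λ/μ = 4.5/8.3 = 0.5422
For M/M/1: Lq = λ²/(μ(μ-λ))
Lq = 20.25/(8.3 × 3.80)
Lq = 0.6420 packets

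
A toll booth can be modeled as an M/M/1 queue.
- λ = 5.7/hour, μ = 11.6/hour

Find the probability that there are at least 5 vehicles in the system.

ρ = λ/μ = 5.7/11.6 = 0.4914
P(N ≥ n) = ρⁿ
P(N ≥ 5) = 0.4914^5
P(N ≥ 5) = 0.02865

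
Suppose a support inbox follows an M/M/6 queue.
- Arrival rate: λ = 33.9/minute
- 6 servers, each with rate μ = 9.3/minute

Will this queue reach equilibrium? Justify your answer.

Stability requires ρ = λ/(cμ) < 1
ρ = 33.9/(6 × 9.3) = 33.9/55.80 = 0.6075
Since 0.6075 < 1, the system is STABLE.
The servers are busy 60.75% of the time.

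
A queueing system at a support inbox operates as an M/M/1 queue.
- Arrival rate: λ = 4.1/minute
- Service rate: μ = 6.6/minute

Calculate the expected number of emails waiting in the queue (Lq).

ρ = λ/μ = 4.1/6.6 = 0.6212
For M/M/1: Lq = λ²/(μ(μ-λ))
Lq = 16.81/(6.6 × 2.50)
Lq = 1.0188 emails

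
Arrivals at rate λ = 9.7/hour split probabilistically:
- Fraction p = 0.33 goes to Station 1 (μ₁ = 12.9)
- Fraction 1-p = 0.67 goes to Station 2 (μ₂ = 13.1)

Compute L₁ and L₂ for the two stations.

Effective rates: λ₁ = 9.7×0.33 = 3.201, λ₂ = 9.7×0.67 = 6.499
Station 1: ρ₁ = 3.201/12.9 = 0.2481, L₁ = ρ₁/(1-ρ₁) = 0.2481/(1-0.2481) = 0.3300
Station 2: ρ₂ = 6.499/13.1 = 0.4961, L₂ = ρ₂/(1-ρ₂) = 0.4961/(1-0.4961) = 0.9845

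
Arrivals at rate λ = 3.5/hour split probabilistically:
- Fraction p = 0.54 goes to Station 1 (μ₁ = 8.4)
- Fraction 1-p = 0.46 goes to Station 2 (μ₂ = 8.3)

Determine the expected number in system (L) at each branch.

Effective rates: λ₁ = 3.5×0.54 = 1.89, λ₂ = 3.5×0.46 = 1.61
Station 1: ρ₁ = 1.89/8.4 = 0.2250, L₁ = ρ₁/(1-ρ₁) = 0.2250/(1-0.2250) = 0.2903
Station 2: ρ₂ = 1.61/8.3 = 0.1940, L₂ = ρ₂/(1-ρ₂) = 0.1940/(1-0.1940) = 0.2407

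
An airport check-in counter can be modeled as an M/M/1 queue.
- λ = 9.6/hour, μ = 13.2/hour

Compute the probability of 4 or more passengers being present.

ρ = λ/μ = 9.6/13.2 = 0.7273
P(N ≥ n) = ρⁿ
P(N ≥ 4) = 0.7273^4
P(N ≥ 4) = 0.2798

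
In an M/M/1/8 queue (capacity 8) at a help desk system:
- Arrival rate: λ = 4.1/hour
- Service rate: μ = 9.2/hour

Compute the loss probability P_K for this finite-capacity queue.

ρ = λ/μ = 4.1/9.2 = 0.44565
P₀ = (1-ρ)/(1-ρ^(K+1)) = (1-0.44565)/(1-0.44565^9) = 0.55435/0.99931 = 0.5547
P_K = P₀×ρ^K = 0.5547 × 0.44565^8 = 0.5547 × 0.001556 = 0.0008631
Blocking probability = 0.08631%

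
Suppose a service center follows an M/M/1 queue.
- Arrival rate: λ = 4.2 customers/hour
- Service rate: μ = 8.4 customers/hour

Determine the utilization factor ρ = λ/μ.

Server utilization: ρ = λ/μ
ρ = 4.2/8.4 = 0.5000
The server is busy 50.00% of the time.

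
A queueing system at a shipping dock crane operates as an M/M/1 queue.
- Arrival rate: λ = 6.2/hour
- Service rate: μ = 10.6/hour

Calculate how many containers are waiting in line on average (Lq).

ρ = λ/μ = 6.2/10.6 = 0.5849
For M/M/1: Lq = λ²/(μ(μ-λ))
Lq = 38.44/(10.6 × 4.40)
Lq = 0.8242 containers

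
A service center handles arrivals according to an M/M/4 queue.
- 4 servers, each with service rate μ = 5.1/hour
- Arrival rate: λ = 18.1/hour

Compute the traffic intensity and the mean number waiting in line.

Traffic intensity: ρ = λ/(cμ) = 18.1/(4×5.1) = 0.8873
Since ρ = 0.8873 < 1, system is stable.
Offered load a = λ/μ = cρ = 18.1/5.1 = 3.5490
P₀ = [ Σₙ₌₀^3 aⁿ/n! + a^4/(4!(1-ρ)) ]⁻¹
Σ = a^0/0! + a^1/1! + a^2/2! + a^3/3! = 1.0000 + 3.5490 + 6.2978 + 7.4503 = 18.2971
a^4/(4!(1-ρ)) = 158.6476/(24 × 0.1127451) = 58.6306
P₀ = 1/(18.2971 + 58.6306) = 0.01300
Lq = P₀·a^4·ρ / (4!(1-ρ)²) = 0.0129992 × 158.6476 × 0.887255 / (24 × 0.0127115) = 5.9978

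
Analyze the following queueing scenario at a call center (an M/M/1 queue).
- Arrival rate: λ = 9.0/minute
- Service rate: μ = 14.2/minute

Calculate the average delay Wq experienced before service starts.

First, compute utilization: ρ = λ/μ = 9.0/14.2 = 0.6338
For M/M/1: Wq = λ/(μ(μ-λ))
Wq = 9.0/(14.2 × (14.2-9.0))
Wq = 9.0/(14.2 × 5.20)
Wq = 0.1219 minutes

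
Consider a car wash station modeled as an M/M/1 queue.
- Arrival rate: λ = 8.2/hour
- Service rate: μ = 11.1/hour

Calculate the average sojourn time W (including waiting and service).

First, compute utilization: ρ = λ/μ = 8.2/11.1 = 0.7387
For M/M/1: W = 1/(μ-λ)
W = 1/(11.1-8.2) = 1/2.90
W = 0.3448 hours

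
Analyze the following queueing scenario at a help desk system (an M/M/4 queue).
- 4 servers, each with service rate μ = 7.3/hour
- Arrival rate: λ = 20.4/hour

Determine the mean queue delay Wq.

Traffic intensity: ρ = λ/(cμ) = 20.4/(4×7.3) = 0.6986
Since ρ = 0.6986 < 1, system is stable.
Offered load a = λ/μ = cρ = 20.4/7.3 = 2.7945
P₀ = [ Σₙ₌₀^3 aⁿ/n! + a^4/(4!(1-ρ)) ]⁻¹
Σ = a^0/0! + a^1/1! + a^2/2! + a^3/3! = 1.0000 + 2.7945 + 3.9047 + 3.6372 = 11.3364
a^4/(4!(1-ρ)) = 60.9859/(24 × 0.30137) = 8.4318
P₀ = 1/(11.3364 + 8.4318) = 0.05059
Lq = P₀·a^4·ρ / (4!(1-ρ)²) = 0.05059 × 60.9859 × 0.6986 / (24 × 0.09082) = 0.9888
Wq = Lq/λ = 0.9888/20.4 = 0.04847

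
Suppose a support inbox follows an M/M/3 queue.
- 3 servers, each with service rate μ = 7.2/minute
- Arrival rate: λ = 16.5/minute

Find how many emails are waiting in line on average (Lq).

Traffic intensity: ρ = λ/(cμ) = 16.5/(3×7.2) = 0.7639
Since ρ = 0.7639 < 1, system is stable.
Offered load a = λ/μ = cρ = 16.5/7.2 = 2.2917
P₀ = [ Σₙ₌₀^2 aⁿ/n! + a^3/(3!(1-ρ)) ]⁻¹
Σ = a^0/0! + a^1/1! + a^2/2! = 1.00000 + 2.29167 + 2.62587 = 5.9175
a^3/(3!(1-ρ)) = 12.0352/(6 × 0.23611) = 8.4955
P₀ = 1/(5.9175 + 8.4955) = 0.06938
Lq = P₀·a^3·ρ / (3!(1-ρ)²) = 0.069382 × 12.0352 × 0.76389 / (6 × 0.055748) = 1.9070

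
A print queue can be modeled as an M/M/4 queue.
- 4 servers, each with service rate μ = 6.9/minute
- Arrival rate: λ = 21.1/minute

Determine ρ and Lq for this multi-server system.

Traffic intensity: ρ = λ/(cμ) = 21.1/(4×6.9) = 0.7645
Since ρ = 0.7645 < 1, system is stable.
Offered load a = λ/μ = cρ = 21.1/6.9 = 3.0580
P₀ = [ Σₙ₌₀^3 aⁿ/n! + a^4/(4!(1-ρ)) ]⁻¹
Σ = a^0/0! + a^1/1! + a^2/2! + a^3/3! = 1.0000 + 3.0580 + 4.6756 + 4.7659 = 13.4995
a^4/(4!(1-ρ)) = 87.4447/(24 × 0.235507) = 15.4710
P₀ = 1/(13.4995 + 15.4710) = 0.03452
Lq = P₀·a^4·ρ / (4!(1-ρ)²) = 0.034518 × 87.4447 × 0.76449 / (24 × 0.055464) = 1.7335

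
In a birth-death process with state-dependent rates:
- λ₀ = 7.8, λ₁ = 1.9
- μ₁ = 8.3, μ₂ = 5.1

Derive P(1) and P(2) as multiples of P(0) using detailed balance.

Balance equations:
State 0: λ₀P₀ = μ₁P₁ → P₁ = (λ₀/μ₁)P₀ = (7.8/8.3)P₀ = 0.9398P₀
State 1: P₂ = (λ₀λ₁)/(μ₁μ₂)P₀ = (7.8×1.9)/(8.3×5.1)P₀ = 0.3501P₀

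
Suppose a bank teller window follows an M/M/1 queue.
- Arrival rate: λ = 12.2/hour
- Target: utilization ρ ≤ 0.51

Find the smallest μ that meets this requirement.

ρ = λ/μ, so μ = λ/ρ
μ ≥ 12.2/0.51 = 23.9216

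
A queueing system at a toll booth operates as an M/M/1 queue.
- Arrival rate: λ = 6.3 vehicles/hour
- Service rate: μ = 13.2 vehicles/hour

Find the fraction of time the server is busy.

Server utilization: ρ = λ/μ
ρ = 6.3/13.2 = 0.4773
The server is busy 47.73% of the time.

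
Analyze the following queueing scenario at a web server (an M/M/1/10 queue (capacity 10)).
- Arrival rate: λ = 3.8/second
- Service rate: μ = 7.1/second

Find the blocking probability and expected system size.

ρ = λ/μ = 3.8/7.1 = 0.53521
P₀ = (1-ρ)/(1-ρ^(K+1)) = (1-0.53521)/(1-0.53521^11) = 0.4648/0.9990 = 0.4653
P_K = P₀×ρ^K = 0.46527 × 0.53521^10 = 0.46527 × 0.0019286 = 0.0008973
Blocking probability P_10 = 0.0008973 (0.08973%)
L = ρ[1 - (K+1)ρ^K + Kρ^(K+1)] / [(1-ρ)(1-ρ^(K+1))]
L = 0.53521 × (1 - 11×0.001929 + 10×0.001032) / ((1 - 0.53521) × (1 - 0.001032)) = 1.1401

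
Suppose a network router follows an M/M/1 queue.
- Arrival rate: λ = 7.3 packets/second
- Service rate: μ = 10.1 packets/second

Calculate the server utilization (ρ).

Server utilization: ρ = λ/μ
ρ = 7.3/10.1 = 0.7228
The server is busy 72.28% of the time.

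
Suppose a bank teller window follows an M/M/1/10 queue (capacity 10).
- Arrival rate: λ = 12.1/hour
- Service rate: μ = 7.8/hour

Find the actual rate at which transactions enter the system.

ρ = λ/μ = 12.1/7.8 = 1.55128
P₀ = (1-ρ)/(1-ρ^(K+1)) = (1-1.55128)/(1-1.55128^11) = -0.5513/-124.1965 = 0.004439
P_K = P₀×ρ^K = 0.0044388 × 1.55128^10 = 0.0044388 × 80.7053 = 0.3582
λ_eff = λ(1-P_K) = 12.1 × (1 - 0.35823) = 12.1 × 0.64177 = 7.7654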